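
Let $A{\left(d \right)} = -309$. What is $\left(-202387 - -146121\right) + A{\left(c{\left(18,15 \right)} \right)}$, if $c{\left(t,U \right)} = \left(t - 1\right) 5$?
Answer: $-56575$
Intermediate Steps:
$c{\left(t,U \right)} = -5 + 5 t$ ($c{\left(t,U \right)} = \left(-1 + t\right) 5 = -5 + 5 t$)
$\left(-202387 - -146121\right) + A{\left(c{\left(18,15 \right)} \right)} = \left(-202387 - -146121\right) - 309 = \left(-202387 + 146121\right) - 309 = -56266 - 309 = -56575$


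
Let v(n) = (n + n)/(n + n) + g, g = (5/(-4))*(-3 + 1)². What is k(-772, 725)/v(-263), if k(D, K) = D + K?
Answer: 47/4 ≈ 11.750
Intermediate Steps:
g = -5 (g = (5*(-¼))*(-2)² = -5/4*4 = -5)
v(n) = -4 (v(n) = (n + n)/(n + n) - 5 = (2*n)/((2*n)) - 5 = (2*n)*(1/(2*n)) - 5 = 1 - 5 = -4)
k(-772, 725)/v(-263) = (-772 + 725)/(-4) = -47*(-¼) = 47/4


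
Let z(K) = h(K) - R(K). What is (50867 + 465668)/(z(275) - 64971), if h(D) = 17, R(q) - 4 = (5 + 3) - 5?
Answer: -516535/64961 ≈ -7.9515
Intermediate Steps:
R(q) = 7 (R(q) = 4 + ((5 + 3) - 5) = 4 + (8 - 5) = 4 + 3 = 7)
z(K) = 10 (z(K) = 17 - 1*7 = 17 - 7 = 10)
(50867 + 465668)/(z(275) - 64971) = (50867 + 465668)/(10 - 64971) = 516535/(-64961) = 516535*(-1/64961) = -516535/64961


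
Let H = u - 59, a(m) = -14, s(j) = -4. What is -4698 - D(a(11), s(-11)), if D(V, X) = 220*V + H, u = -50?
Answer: -1509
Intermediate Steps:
H = -109 (H = -50 - 59 = -109)
D(V, X) = -109 + 220*V (D(V, X) = 220*V - 109 = -109 + 220*V)
-4698 - D(a(11), s(-11)) = -4698 - (-109 + 220*(-14)) = -4698 - (-109 - 3080) = -4698 - 1*(-3189) = -4698 + 3189 = -1509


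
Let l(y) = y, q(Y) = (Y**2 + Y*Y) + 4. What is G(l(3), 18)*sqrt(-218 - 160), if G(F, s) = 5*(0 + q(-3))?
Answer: 330*I*sqrt(42) ≈ 2138.6*I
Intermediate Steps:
q(Y) = 4 + 2*Y**2 (q(Y) = (Y**2 + Y**2) + 4 = 2*Y**2 + 4 = 4 + 2*Y**2)
G(F, s) = 110 (G(F, s) = 5*(0 + (4 + 2*(-3)**2)) = 5*(0 + (4 + 2*9)) = 5*(0 + (4 + 18)) = 5*(0 + 22) = 5*22 = 110)
G(l(3), 18)*sqrt(-218 - 160) = 110*sqrt(-218 - 160) = 110*sqrt(-378) = 110*(3*I*sqrt(42)) = 330*I*sqrt(42)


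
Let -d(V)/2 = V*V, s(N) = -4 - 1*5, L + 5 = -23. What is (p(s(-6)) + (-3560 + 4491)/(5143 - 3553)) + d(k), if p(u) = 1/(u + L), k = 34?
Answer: -135982103/58830 ≈ -2311.4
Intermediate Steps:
L = -28 (L = -5 - 23 = -28)
s(N) = -9 (s(N) = -4 - 5 = -9)
d(V) = -2*V² (d(V) = -2*V*V = -2*V²)
p(u) = 1/(-28 + u) (p(u) = 1/(u - 28) = 1/(-28 + u))
(p(s(-6)) + (-3560 + 4491)/(5143 - 3553)) + d(k) = (1/(-28 - 9) + (-3560 + 4491)/(5143 - 3553)) - 2*34² = (1/(-37) + 931/1590) - 2*1156 = (-1/37 + 931*(1/1590)) - 2312 = (-1/37 + 931/1590) - 2312 = 32857/58830 - 2312 = -135982103/58830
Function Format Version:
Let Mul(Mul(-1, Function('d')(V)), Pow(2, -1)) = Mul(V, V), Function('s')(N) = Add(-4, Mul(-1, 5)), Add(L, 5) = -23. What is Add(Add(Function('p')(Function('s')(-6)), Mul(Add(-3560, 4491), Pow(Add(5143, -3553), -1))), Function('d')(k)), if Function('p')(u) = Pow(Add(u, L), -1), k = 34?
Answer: Rational(-135982103, 58830) ≈ -2311.4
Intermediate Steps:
L = -28 (L = Add(-5, -23) = -28)
Function('s')(N) = -9 (Function('s')(N) = Add(-4, -5) = -9)
Function('d')(V) = Mul(-2, Pow(V, 2)) (Function('d')(V) = Mul(-2, Mul(V, V)) = Mul(-2, Pow(V, 2)))
Function('p')(u) = Pow(Add(-28, u), -1) (Function('p')(u) = Pow(Add(u, -28), -1) = Pow(Add(-28, u), -1))
Add(Add(Function('p')(Function('s')(-6)), Mul(Add(-3560, 4491), Pow(Add(5143, -3553), -1))), Function('d')(k)) = Add(Add(Pow(Add(-28, -9), -1), Mul(Add(-3560, 4491), Pow(Add(5143, -3553), -1))), Mul(-2, Pow(34, 2))) = Add(Add(Pow(-37, -1), Mul(931, Pow(1590, -1))), Mul(-2, 1156)) = Add(Add(Rational(-1, 37), Mul(931, Rational(1, 1590))), -2312) = Add(Add(Rational(-1, 37), Rational(931, 1590)), -2312) = Add(Rational(32857, 58830), -2312) = Rational(-135982103, 58830)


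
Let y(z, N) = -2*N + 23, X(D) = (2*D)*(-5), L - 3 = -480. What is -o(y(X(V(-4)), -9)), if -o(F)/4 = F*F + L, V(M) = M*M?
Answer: 4816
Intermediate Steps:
L = -477 (L = 3 - 480 = -477)
V(M) = M²
X(D) = -10*D
y(z, N) = 23 - 2*N
o(F) = 1908 - 4*F² (o(F) = -4*(F*F - 477) = -4*(F² - 477) = -4*(-477 + F²) = 1908 - 4*F²)
-o(y(X(V(-4)), -9)) = -(1908 - 4*(23 - 2*(-9))²) = -(1908 - 4*(23 + 18)²) = -(1908 - 4*41²) = -(1908 - 4*1681) = -(1908 - 6724) = -1*(-4816) = 4816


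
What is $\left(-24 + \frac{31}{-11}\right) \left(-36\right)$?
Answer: $\frac{10620}{11} \approx 965.45$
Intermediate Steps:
$\left(-24 + \frac{31}{-11}\right) \left(-36\right) = \left(-24 + 31 \left(- \frac{1}{11}\right)\right) \left(-36\right) = \left(-24 - \frac{31}{11}\right) \left(-36\right) = \left(- \frac{295}{11}\right) \left(-36\right) = \frac{10620}{11}$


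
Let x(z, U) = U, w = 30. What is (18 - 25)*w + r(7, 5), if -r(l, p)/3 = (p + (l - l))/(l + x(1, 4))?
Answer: -2325/11 ≈ -211.36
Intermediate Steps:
r(l, p) = -3*p/(4 + l) (r(l, p) = -3*(p + (l - l))/(l + 4) = -3*(p + 0)/(4 + l) = -3*p/(4 + l))
(18 - 25)*w + r(7, 5) = (18 - 25)*30 - 3*5/(4 + 7) = -7*30 - 3*5/11 = -210 - 3*5*1/11 = -210 - 15/11 = -2325/11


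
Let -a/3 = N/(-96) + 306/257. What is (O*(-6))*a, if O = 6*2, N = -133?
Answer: 572013/1028 ≈ 556.43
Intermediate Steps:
O = 12
a = -63557/8224 (a = -3*(-133/(-96) + 306/257) = -3*(-133*(-1/96) + 306*(1/257)) = -3*(133/96 + 306/257) = -3*63557/24672 = -63557/8224 ≈ -7.7282)
(O*(-6))*a = (12*(-6))*(-63557/8224) = -72*(-63557/8224) = 572013/1028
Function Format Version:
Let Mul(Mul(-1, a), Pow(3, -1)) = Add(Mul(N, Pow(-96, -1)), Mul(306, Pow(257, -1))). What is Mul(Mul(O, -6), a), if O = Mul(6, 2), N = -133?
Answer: Rational(572013, 1028) ≈ 556.43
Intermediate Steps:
O = 12
a = Rational(-63557, 8224) (a = Mul(-3, Add(Mul(-133, Pow(-96, -1)), Mul(306, Pow(257, -1)))) = Mul(-3, Add(Mul(-133, Rational(-1, 96)), Mul(306, Rational(1, 257)))) = Mul(-3, Add(Rational(133, 96), Rational(306, 257))) = Mul(-3, Rational(63557, 24672)) = Rational(-63557, 8224) ≈ -7.7282)
Mul(Mul(O, -6), a) = Mul(Mul(12, -6), Rational(-63557, 8224)) = Mul(-72, Rational(-63557, 8224)) = Rational(572013, 1028)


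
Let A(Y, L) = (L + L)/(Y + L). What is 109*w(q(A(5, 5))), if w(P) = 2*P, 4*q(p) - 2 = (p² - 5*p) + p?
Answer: -109/2 ≈ -54.500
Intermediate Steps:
A(Y, L) = 2*L/(L + Y) (A(Y, L) = (2*L)/(L + Y) = 2*L/(L + Y))
q(p) = ½ - p + p²/4 (q(p) = ½ + ((p² - 5*p) + p)/4 = ½ + (p² - 4*p)/4 = ½ + (-p + p²/4) = ½ - p + p²/4)
109*w(q(A(5, 5))) = 109*(2*(½ - 2*5/(5 + 5) + (2*5/(5 + 5))²/4)) = 109*(2*(½ - 2*5/10 + (2*5/10)²/4)) = 109*(2*(½ - 2*5/10 + (2*5*(⅒))²/4)) = 109*(2*(½ - 1*1 + (¼)*1²)) = 109*(2*(½ - 1 + (¼)*1)) = 109*(2*(½ - 1 + ¼)) = 109*(2*(-¼)) = 109*(-½) = -109/2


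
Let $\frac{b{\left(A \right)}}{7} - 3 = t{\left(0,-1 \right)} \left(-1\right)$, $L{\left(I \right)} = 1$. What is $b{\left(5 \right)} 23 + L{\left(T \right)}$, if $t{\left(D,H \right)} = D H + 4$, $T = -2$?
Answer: $-160$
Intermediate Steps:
$t{\left(D,H \right)} = 4 + D H$
$b{\left(A \right)} = -7$ ($b{\left(A \right)} = 21 + 7 \left(4 + 0 \left(-1\right)\right) \left(-1\right) = 21 + 7 \left(4 + 0\right) \left(-1\right) = 21 + 7 \cdot 4 \left(-1\right) = 21 + 7 \left(-4\right) = 21 - 28 = -7$)
$b{\left(5 \right)} 23 + L{\left(T \right)} = \left(-7\right) 23 + 1 = -161 + 1 = -160$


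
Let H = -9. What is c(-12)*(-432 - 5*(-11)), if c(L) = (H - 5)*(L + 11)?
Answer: -5278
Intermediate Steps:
c(L) = -154 - 14*L (c(L) = (-9 - 5)*(L + 11) = -14*(11 + L) = -154 - 14*L)
c(-12)*(-432 - 5*(-11)) = (-154 - 14*(-12))*(-432 - 5*(-11)) = (-154 + 168)*(-432 + 55) = 14*(-377) = -5278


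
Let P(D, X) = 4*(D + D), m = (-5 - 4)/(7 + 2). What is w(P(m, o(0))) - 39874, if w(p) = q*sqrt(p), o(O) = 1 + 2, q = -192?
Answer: -39874 - 384*I*sqrt(2) ≈ -39874.0 - 543.06*I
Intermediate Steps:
o(O) = 3
m = -1 (m = -9/9 = -9*1/9 = -1)
P(D, X) = 8*D (P(D, X) = 4*(2*D) = 8*D)
w(p) = -192*sqrt(p)
w(P(m, o(0))) - 39874 = -192*2*I*sqrt(2) - 39874 = -384*I*sqrt(2) - 39874 = -39874 - 384*I*sqrt(2)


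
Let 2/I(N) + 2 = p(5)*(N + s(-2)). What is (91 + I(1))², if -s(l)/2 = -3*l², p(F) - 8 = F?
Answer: 864066025/104329 ≈ 8282.1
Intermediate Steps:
p(F) = 8 + F
s(l) = 6*l² (s(l) = -(-6)*l² = 6*l²)
I(N) = 2/(310 + 13*N) (I(N) = 2/(-2 + (8 + 5)*(N + 6*(-2)²)) = 2/(-2 + 13*(N + 6*4)) = 2/(-2 + 13*(N + 24)) = 2/(-2 + 13*(24 + N)) = 2/(-2 + (312 + 13*N)) = 2/(310 + 13*N))
(91 + I(1))² = (91 + 2/(310 + 13*1))² = (91 + 2/(310 + 13))² = (91 + 2/323)² = (29395/323)² = 864066025/104329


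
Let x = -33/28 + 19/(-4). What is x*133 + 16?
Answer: -1545/2 ≈ -772.50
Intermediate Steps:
x = -83/14 (x = -33*1/28 + 19*(-¼) = -33/28 - 19/4 = -83/14 ≈ -5.9286)
x*133 + 16 = -83/14*133 + 16 = -1577/2 + 16 = -1545/2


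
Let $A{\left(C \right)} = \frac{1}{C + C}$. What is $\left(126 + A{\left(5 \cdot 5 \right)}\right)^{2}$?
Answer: $\frac{39702601}{2500} \approx 15881.0$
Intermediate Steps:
$A{\left(C \right)} = \frac{1}{2 C}$
$\left(126 + A{\left(5 \cdot 5 \right)}\right)^{2} = \left(126 + \frac{1}{2 \cdot 5 \cdot 5}\right)^{2} = \left(126 + \frac{1}{2 \cdot 25}\right)^{2} = \left(126 + \frac{1}{2} \cdot \frac{1}{25}\right)^{2} = \left(126 + \frac{1}{50}\right)^{2} = \left(\frac{6301}{50}\right)^{2} = \frac{39702601}{2500}$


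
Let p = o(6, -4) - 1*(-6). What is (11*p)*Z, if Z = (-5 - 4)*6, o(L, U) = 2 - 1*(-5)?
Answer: -7722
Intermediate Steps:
o(L, U) = 7 (o(L, U) = 2 + 5 = 7)
Z = -54 (Z = -9*6 = -54)
p = 13 (p = 7 - 1*(-6) = 7 + 6 = 13)
(11*p)*Z = (11*13)*(-54) = 143*(-54) = -7722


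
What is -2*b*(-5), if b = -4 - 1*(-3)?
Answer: -10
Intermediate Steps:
b = -1 (b = -4 + 3 = -1)
-2*b*(-5) = -2*(-1)*(-5) = 2*(-5) = -10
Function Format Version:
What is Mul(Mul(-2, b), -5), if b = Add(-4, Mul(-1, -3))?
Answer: -10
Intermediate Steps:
b = -1 (b = Add(-4, 3) = -1)
Mul(Mul(-2, b), -5) = Mul(Mul(-2, -1), -5) = Mul(2, -5) = -10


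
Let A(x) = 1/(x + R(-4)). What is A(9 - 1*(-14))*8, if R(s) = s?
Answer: 8/19 ≈ 0.42105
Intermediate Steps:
A(x) = 1/(-4 + x) (A(x) = 1/(x - 4) = 1/(-4 + x))
A(9 - 1*(-14))*8 = 8/(-4 + (9 - 1*(-14))) = 8/(-4 + (9 + 14)) = 8/(-4 + 23) = 8/19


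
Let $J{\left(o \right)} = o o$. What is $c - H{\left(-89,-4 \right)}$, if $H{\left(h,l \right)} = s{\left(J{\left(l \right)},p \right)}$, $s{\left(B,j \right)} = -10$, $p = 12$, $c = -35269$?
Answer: $-35259$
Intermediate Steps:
$J{\left(o \right)} = o^{2}$
$H{\left(h,l \right)} = -10$
$c - H{\left(-89,-4 \right)} = -35269 - -10 = -35269 + 10 = -35259$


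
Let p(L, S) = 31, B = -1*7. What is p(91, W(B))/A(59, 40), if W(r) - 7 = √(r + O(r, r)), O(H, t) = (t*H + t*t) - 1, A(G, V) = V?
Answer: 31/40 ≈ 0.77500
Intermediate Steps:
O(H, t) = -1 + t² + H*t (O(H, t) = (H*t + t²) - 1 = (t² + H*t) - 1 = -1 + t² + H*t)
B = -7
W(r) = 7 + √(-1 + r + 2*r²) (W(r) = 7 + √(r + (-1 + r² + r*r)) = 7 + √(r + (-1 + r² + r²)) = 7 + √(r + (-1 + 2*r²)) = 7 + √(-1 + r + 2*r²))
p(91, W(B))/A(59, 40) = 31/40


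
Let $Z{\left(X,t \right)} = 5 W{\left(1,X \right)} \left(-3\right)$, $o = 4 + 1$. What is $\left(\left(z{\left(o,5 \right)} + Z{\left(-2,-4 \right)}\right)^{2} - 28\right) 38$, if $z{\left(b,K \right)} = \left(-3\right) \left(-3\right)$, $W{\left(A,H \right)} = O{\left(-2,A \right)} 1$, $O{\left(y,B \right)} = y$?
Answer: $56734$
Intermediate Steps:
$o = 5$
$W{\left(A,H \right)} = -2$ ($W{\left(A,H \right)} = \left(-2\right) 1 = -2$)
$z{\left(b,K \right)} = 9$
$Z{\left(X,t \right)} = 30$ ($Z{\left(X,t \right)} = 5 \left(-2\right) \left(-3\right) = \left(-10\right) \left(-3\right) = 30$)
$\left(\left(z{\left(o,5 \right)} + Z{\left(-2,-4 \right)}\right)^{2} - 28\right) 38 = \left(\left(9 + 30\right)^{2} - 28\right) 38 = \left(39^{2} - 28\right) 38 = \left(1521 - 28\right) 38 = 1493 \cdot 38 = 56734$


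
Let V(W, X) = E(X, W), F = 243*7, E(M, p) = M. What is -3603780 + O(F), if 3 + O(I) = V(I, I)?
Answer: -3602082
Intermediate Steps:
F = 1701
V(W, X) = X
O(I) = -3 + I
-3603780 + O(F) = -3603780 + (-3 + 1701) = -3603780 + 1698 = -3602082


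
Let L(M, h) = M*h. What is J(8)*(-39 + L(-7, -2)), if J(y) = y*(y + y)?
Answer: -3200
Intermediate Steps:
J(y) = 2*y² (J(y) = y*(2*y) = 2*y²)
J(8)*(-39 + L(-7, -2)) = (2*8²)*(-39 - 7*(-2)) = (2*64)*(-39 + 14) = 128*(-25) = -3200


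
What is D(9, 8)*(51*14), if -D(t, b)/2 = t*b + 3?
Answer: -107100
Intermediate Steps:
D(t, b) = -6 - 2*b*t (D(t, b) = -2*(t*b + 3) = -2*(b*t + 3) = -2*(3 + b*t) = -6 - 2*b*t)
D(9, 8)*(51*14) = (-6 - 2*8*9)*(51*14) = (-6 - 144)*714 = -150*714 = -107100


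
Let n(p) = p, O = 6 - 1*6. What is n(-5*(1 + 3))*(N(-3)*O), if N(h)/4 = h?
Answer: 0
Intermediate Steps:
O = 0 (O = 6 - 6 = 0)
N(h) = 4*h
n(-5*(1 + 3))*(N(-3)*O) = (-5*(1 + 3))*((4*(-3))*0) = (-5*4)*(-12*0) = -20*0 = 0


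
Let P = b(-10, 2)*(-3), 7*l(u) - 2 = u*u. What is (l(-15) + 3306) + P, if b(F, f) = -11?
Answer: 23600/7 ≈ 3371.4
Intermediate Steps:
l(u) = 2/7 + u**2/7 (l(u) = 2/7 + (u*u)/7 = 2/7 + u**2/7)
P = 33 (P = -11*(-3) = 33)
(l(-15) + 3306) + P = ((2/7 + (1/7)*(-15)**2) + 3306) + 33 = ((2/7 + (1/7)*225) + 3306) + 33 = ((2/7 + 225/7) + 3306) + 33 = (227/7 + 3306) + 33 = 23369/7 + 33 = 23600/7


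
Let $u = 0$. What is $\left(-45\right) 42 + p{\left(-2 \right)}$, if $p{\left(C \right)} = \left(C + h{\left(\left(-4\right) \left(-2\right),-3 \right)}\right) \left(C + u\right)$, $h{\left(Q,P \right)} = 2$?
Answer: $-1890$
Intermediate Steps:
$p{\left(C \right)} = C \left(2 + C\right)$ ($p{\left(C \right)} = \left(C + 2\right) \left(C + 0\right) = \left(2 + C\right) C = C \left(2 + C\right)$)
$\left(-45\right) 42 + p{\left(-2 \right)} = \left(-45\right) 42 - 2 \left(2 - 2\right) = -1890 - 0 = -1890 + 0 = -1890$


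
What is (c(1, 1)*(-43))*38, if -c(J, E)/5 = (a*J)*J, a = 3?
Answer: 24510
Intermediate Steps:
c(J, E) = -15*J² (c(J, E) = -5*3*J*J = -15*J²)
(c(1, 1)*(-43))*38 = (-15*1²*(-43))*38 = (-15*1*(-43))*38 = -15*(-43)*38 = 645*38 = 24510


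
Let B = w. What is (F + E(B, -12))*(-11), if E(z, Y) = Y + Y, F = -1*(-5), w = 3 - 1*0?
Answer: 209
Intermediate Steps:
w = 3 (w = 3 + 0 = 3)
F = 5
B = 3
E(z, Y) = 2*Y
(F + E(B, -12))*(-11) = (5 + 2*(-12))*(-11) = (5 - 24)*(-11) = -19*(-11) = 209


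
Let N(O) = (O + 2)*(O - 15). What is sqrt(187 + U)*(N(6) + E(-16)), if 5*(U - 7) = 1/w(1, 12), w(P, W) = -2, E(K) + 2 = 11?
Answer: -63*sqrt(19390)/10 ≈ -877.26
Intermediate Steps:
E(K) = 9 (E(K) = -2 + 11 = 9)
N(O) = (-15 + O)*(2 + O) (N(O) = (2 + O)*(-15 + O) = (-15 + O)*(2 + O))
U = 69/10 (U = 7 + (1/5)/(-2) = 7 + (1/5)*(-1/2) = 7 - 1/10 = 69/10 ≈ 6.9000)
sqrt(187 + U)*(N(6) + E(-16)) = sqrt(187 + 69/10)*((-30 + 6**2 - 13*6) + 9) = sqrt(1939/10)*((-30 + 36 - 78) + 9) = (sqrt(19390)/10)*(-72 + 9) = (sqrt(19390)/10)*(-63) = -63*sqrt(19390)/10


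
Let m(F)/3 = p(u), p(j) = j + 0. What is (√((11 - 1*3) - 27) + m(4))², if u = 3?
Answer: (9 + I*√19)² ≈ 62.0 + 78.46*I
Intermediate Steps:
p(j) = j
m(F) = 9 (m(F) = 3*3 = 9)
(√((11 - 1*3) - 27) + m(4))² = (√((11 - 1*3) - 27) + 9)² = (√((11 - 3) - 27) + 9)² = (√(8 - 27) + 9)² = (√(-19) + 9)² = (I*√19 + 9)² = (9 + I*√19)²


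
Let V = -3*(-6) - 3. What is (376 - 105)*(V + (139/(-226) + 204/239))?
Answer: 223058203/54014 ≈ 4129.6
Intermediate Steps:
V = 15 (V = 18 - 3 = 15)
(376 - 105)*(V + (139/(-226) + 204/239)) = (376 - 105)*(15 + (139/(-226) + 204/239)) = 271*(15 + (139*(-1/226) + 204*(1/239))) = 271*(15 + (-139/226 + 204/239)) = 271*(15 + 12883/54014) = 271*(823093/54014) = 223058203/54014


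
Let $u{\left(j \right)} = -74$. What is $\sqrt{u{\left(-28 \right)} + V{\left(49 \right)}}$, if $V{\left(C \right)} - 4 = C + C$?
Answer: $2 \sqrt{7} \approx 5.2915$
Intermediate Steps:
$V{\left(C \right)} = 4 + 2 C$ ($V{\left(C \right)} = 4 + \left(C + C\right) = 4 + 2 C$)
$\sqrt{u{\left(-28 \right)} + V{\left(49 \right)}} = \sqrt{-74 + \left(4 + 2 \cdot 49\right)} = \sqrt{-74 + \left(4 + 98\right)} = \sqrt{-74 + 102} = \sqrt{28} = 2 \sqrt{7}$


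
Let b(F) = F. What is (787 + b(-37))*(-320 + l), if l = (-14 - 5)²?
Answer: 30750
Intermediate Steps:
l = 361 (l = (-19)² = 361)
(787 + b(-37))*(-320 + l) = (787 - 37)*(-320 + 361) = 750*41 = 30750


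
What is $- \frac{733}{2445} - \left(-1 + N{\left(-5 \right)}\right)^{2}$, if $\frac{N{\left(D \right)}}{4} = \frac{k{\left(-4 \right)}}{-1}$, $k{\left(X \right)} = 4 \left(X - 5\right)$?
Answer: $- \frac{49998538}{2445} \approx -20449.0$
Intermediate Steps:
$k{\left(X \right)} = -20 + 4 X$ ($k{\left(X \right)} = 4 \left(-5 + X\right) = -20 + 4 X$)
$N{\left(D \right)} = 144$ ($N{\left(D \right)} = 4 \frac{-20 + 4 \left(-4\right)}{-1} = 4 \left(-20 - 16\right) \left(-1\right) = 4 \left(\left(-36\right) \left(-1\right)\right) = 4 \cdot 36 = 144$)
$- \frac{733}{2445} - \left(-1 + N{\left(-5 \right)}\right)^{2} = - \frac{733}{2445} - \left(-1 + 144\right)^{2} = \left(-733\right) \frac{1}{2445} - 143^{2} = - \frac{733}{2445} - 20449 = - \frac{49998538}{2445}$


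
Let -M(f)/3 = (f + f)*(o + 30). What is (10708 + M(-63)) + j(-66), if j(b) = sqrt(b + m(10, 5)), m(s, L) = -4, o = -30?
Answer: 10708 + I*sqrt(70) ≈ 10708.0 + 8.3666*I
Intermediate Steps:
M(f) = 0 (M(f) = -3*(f + f)*(-30 + 30) = -3*2*f*0 = -3*0 = 0)
j(b) = sqrt(-4 + b) (j(b) = sqrt(b - 4) = sqrt(-4 + b))
(10708 + M(-63)) + j(-66) = (10708 + 0) + sqrt(-4 - 66) = 10708 + sqrt(-70) = 10708 + I*sqrt(70)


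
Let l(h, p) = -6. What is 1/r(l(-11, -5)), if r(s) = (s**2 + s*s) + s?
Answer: 1/66 ≈ 0.015152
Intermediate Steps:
r(s) = s + 2*s**2 (r(s) = (s**2 + s**2) + s = 2*s**2 + s = s + 2*s**2)
1/r(l(-11, -5)) = 1/(-6*(1 + 2*(-6))) = 1/(-6*(1 - 12)) = 1/(-6*(-11)) = 1/66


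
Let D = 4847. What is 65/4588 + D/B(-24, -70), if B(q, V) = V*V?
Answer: 2819567/2810150 ≈ 1.0034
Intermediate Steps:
B(q, V) = V²
65/4588 + D/B(-24, -70) = 65/4588 + 4847/((-70)²) = 65*(1/4588) + 4847/4900 = 65/4588 + 4847*(1/4900) = 65/4588 + 4847/4900 = 2819567/2810150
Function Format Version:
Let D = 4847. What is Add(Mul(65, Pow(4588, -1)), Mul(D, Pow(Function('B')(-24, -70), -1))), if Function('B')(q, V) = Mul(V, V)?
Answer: Rational(2819567, 2810150) ≈ 1.0034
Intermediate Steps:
Function('B')(q, V) = Pow(V, 2)
Add(Mul(65, Pow(4588, -1)), Mul(D, Pow(Function('B')(-24, -70), -1))) = Add(Mul(65, Pow(4588, -1)), Mul(4847, Pow(Pow(-70, 2), -1))) = Add(Mul(65, Rational(1, 4588)), Mul(4847, Pow(4900, -1))) = Add(Rational(65, 4588), Mul(4847, Rational(1, 4900))) = Add(Rational(65, 4588), Rational(4847, 4900)) = Rational(2819567, 2810150)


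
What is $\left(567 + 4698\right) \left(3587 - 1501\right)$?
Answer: $10982790$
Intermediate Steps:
$\left(567 + 4698\right) \left(3587 - 1501\right) = 5265 \cdot 2086 = 10982790$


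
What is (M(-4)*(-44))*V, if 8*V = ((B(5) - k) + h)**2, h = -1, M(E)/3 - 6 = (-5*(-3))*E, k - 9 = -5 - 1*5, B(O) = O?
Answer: 22275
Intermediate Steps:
k = -1 (k = 9 + (-5 - 1*5) = 9 + (-5 - 5) = 9 - 10 = -1)
M(E) = 18 + 45*E (M(E) = 18 + 3*((-5*(-3))*E) = 18 + 3*(15*E) = 18 + 45*E)
V = 25/8 (V = ((5 - 1*(-1)) - 1)**2/8 = ((5 + 1) - 1)**2/8 = (6 - 1)**2/8 = (1/8)*5**2 = (1/8)*25 = 25/8 ≈ 3.1250)
(M(-4)*(-44))*V = ((18 + 45*(-4))*(-44))*(25/8) = ((18 - 180)*(-44))*(25/8) = -162*(-44)*(25/8) = 7128*(25/8) = 22275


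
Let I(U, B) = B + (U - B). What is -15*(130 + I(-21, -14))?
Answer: -1635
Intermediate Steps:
I(U, B) = U
-15*(130 + I(-21, -14)) = -15*(130 - 21) = -15*109 = -1635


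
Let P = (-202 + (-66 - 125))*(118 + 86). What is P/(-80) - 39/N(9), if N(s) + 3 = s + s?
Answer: 19991/20 ≈ 999.55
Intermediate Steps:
N(s) = -3 + 2*s (N(s) = -3 + (s + s) = -3 + 2*s)
P = -80172 (P = (-202 - 191)*204 = -393*204 = -80172)
P/(-80) - 39/N(9) = -80172/(-80) - 39/(-3 + 2*9) = -80172*(-1/80) - 39/(-3 + 18) = 20043/20 - 39/15 = 20043/20 - 39*1/15 = 20043/20 - 13/5 = 19991/20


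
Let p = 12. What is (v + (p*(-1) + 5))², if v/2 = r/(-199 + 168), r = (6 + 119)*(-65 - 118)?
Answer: 2073254089/961 ≈ 2.1574e+6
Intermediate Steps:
r = -22875 (r = 125*(-183) = -22875)
v = 45750/31 (v = 2*(-22875/(-199 + 168)) = 2*(-22875/(-31)) = 2*(-22875*(-1/31)) = 2*(22875/31) = 45750/31 ≈ 1475.8)
(v + (p*(-1) + 5))² = (45750/31 + (12*(-1) + 5))² = (45750/31 + (-12 + 5))² = (45750/31 - 7)² = (45533/31)² = 2073254089/961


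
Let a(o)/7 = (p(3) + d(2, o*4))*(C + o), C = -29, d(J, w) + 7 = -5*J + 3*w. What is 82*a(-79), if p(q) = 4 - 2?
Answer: 59698296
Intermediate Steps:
p(q) = 2
d(J, w) = -7 - 5*J + 3*w (d(J, w) = -7 + (-5*J + 3*w) = -7 - 5*J + 3*w)
a(o) = 7*(-29 + o)*(-15 + 12*o) (a(o) = 7*((2 + (-7 - 5*2 + 3*(o*4)))*(-29 + o)) = 7*((2 + (-7 - 10 + 3*(4*o)))*(-29 + o)) = 7*((2 + (-7 - 10 + 12*o))*(-29 + o)) = 7*((2 + (-17 + 12*o))*(-29 + o)) = 7*((-15 + 12*o)*(-29 + o)) = 7*((-29 + o)*(-15 + 12*o)) = 7*(-29 + o)*(-15 + 12*o))
82*a(-79) = 82*(3045 - 2541*(-79) + 84*(-79)²) = 82*(3045 + 200739 + 84*6241) = 82*(3045 + 200739 + 524244) = 82*728028 = 59698296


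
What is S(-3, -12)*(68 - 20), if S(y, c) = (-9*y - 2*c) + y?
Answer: 2304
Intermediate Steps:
S(y, c) = -8*y - 2*c
S(-3, -12)*(68 - 20) = (-8*(-3) - 2*(-12))*(68 - 20) = (24 + 24)*48 = 48*48 = 2304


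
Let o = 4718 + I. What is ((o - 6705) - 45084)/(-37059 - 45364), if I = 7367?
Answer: 39704/82423 ≈ 0.48171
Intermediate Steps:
o = 12085 (o = 4718 + 7367 = 12085)
((o - 6705) - 45084)/(-37059 - 45364) = ((12085 - 6705) - 45084)/(-37059 - 45364) = (5380 - 45084)/(-82423) = -39704*(-1/82423) = 39704/82423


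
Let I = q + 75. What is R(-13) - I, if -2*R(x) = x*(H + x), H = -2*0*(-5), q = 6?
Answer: -331/2 ≈ -165.50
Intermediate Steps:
H = 0 (H = 0*(-5) = 0)
R(x) = -x²/2 (R(x) = -x*(0 + x)/2 = -x*x/2 = -x²/2)
I = 81 (I = 6 + 75 = 81)
R(-13) - I = -½*(-13)² - 1*81 = -½*169 - 81 = -169/2 - 81 = -331/2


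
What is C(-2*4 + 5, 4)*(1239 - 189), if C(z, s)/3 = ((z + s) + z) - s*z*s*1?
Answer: 144900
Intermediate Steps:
C(z, s) = 3*s + 6*z - 3*z*s² (C(z, s) = 3*(((z + s) + z) - s*z*s*1) = 3*(((s + z) + z) - s*z*s) = 3*((s + 2*z) - z*s²) = 3*(s + 2*z - z*s²) = 3*s + 6*z - 3*z*s²)
C(-2*4 + 5, 4)*(1239 - 189) = (3*4 + 6*(-2*4 + 5) - 3*(-2*4 + 5)*4²)*(1239 - 189) = (12 + 6*(-8 + 5) - 3*(-8 + 5)*16)*1050 = (12 + 6*(-3) - 3*(-3)*16)*1050 = (12 - 18 + 144)*1050 = 138*1050 = 144900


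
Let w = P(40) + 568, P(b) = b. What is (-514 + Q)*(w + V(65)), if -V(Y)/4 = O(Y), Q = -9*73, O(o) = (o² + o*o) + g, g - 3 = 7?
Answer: 38914672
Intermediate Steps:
g = 10 (g = 3 + 7 = 10)
O(o) = 10 + 2*o² (O(o) = (o² + o*o) + 10 = (o² + o²) + 10 = 2*o² + 10 = 10 + 2*o²)
Q = -657
V(Y) = -40 - 8*Y² (V(Y) = -4*(10 + 2*Y²) = -40 - 8*Y²)
w = 608 (w = 40 + 568 = 608)
(-514 + Q)*(w + V(65)) = (-514 - 657)*(608 + (-40 - 8*65²)) = -1171*(608 + (-40 - 8*4225)) = -1171*(608 + (-40 - 33800)) = -1171*(608 - 33840) = -1171*(-33232) = 38914672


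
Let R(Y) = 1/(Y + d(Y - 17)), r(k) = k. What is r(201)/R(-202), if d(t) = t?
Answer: -84621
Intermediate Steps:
R(Y) = 1/(-17 + 2*Y) (R(Y) = 1/(Y + (Y - 17)) = 1/(Y + (-17 + Y)) = 1/(-17 + 2*Y))
r(201)/R(-202) = 201/(1/(-17 + 2*(-202))) = 201/(1/(-17 - 404)) = 201/(1/(-421)) = 201/(-1/421) = 201*(-421) = -84621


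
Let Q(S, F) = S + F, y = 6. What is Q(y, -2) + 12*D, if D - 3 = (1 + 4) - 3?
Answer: 64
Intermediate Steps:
Q(S, F) = F + S
D = 5 (D = 3 + ((1 + 4) - 3) = 3 + (5 - 3) = 3 + 2 = 5)
Q(y, -2) + 12*D = (-2 + 6) + 12*5 = 4 + 60 = 64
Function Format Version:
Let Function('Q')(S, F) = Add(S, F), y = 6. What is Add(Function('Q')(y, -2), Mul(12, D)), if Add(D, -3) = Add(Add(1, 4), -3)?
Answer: 64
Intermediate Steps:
Function('Q')(S, F) = Add(F, S)
D = 5 (D = Add(3, Add(Add(1, 4), -3)) = Add(3, Add(5, -3)) = Add(3, 2) = 5)
Add(Function('Q')(y, -2), Mul(12, D)) = Add(Add(-2, 6), Mul(12, 5)) = Add(4, 60) = 64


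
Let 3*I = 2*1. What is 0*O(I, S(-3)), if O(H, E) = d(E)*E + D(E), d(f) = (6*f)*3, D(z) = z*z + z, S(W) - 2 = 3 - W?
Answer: 0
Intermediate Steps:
I = ⅔ (I = (2*1)/3 = (⅓)*2 = ⅔ ≈ 0.66667)
S(W) = 5 - W (S(W) = 2 + (3 - W) = 5 - W)
D(z) = z + z² (D(z) = z² + z = z + z²)
d(f) = 18*f
O(H, E) = 18*E² + E*(1 + E) (O(H, E) = (18*E)*E + E*(1 + E) = 18*E² + E*(1 + E))
0*O(I, S(-3)) = 0*((5 - 1*(-3))*(1 + 19*(5 - 1*(-3)))) = 0*((5 + 3)*(1 + 19*(5 + 3))) = 0*(8*(1 + 19*8)) = 0*(8*(1 + 152)) = 0*(8*153) = 0*1224 = 0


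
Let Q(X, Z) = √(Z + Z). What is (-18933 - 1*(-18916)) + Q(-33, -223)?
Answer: -17 + I*√446 ≈ -17.0 + 21.119*I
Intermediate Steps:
Q(X, Z) = √2*√Z (Q(X, Z) = √(2*Z) = √2*√Z)
(-18933 - 1*(-18916)) + Q(-33, -223) = (-18933 - 1*(-18916)) + √2*√(-223) = (-18933 + 18916) + √2*(I*√223) = -17 + I*√446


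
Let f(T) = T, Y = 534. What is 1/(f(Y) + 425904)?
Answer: 1/426438 ≈ 2.3450e-6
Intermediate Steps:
1/(f(Y) + 425904) = 1/(534 + 425904) = 1/426438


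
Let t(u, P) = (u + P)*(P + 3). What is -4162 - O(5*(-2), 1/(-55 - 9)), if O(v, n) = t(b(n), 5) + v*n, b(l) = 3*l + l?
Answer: -134453/32 ≈ -4201.7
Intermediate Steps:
b(l) = 4*l
t(u, P) = (3 + P)*(P + u) (t(u, P) = (P + u)*(3 + P) = (3 + P)*(P + u))
O(v, n) = 40 + 32*n + n*v (O(v, n) = (5² + 3*5 + 3*(4*n) + 5*(4*n)) + v*n = (25 + 15 + 12*n + 20*n) + n*v = (40 + 32*n) + n*v = 40 + 32*n + n*v)
-4162 - O(5*(-2), 1/(-55 - 9)) = -4162 - (40 + 32/(-55 - 9) + (5*(-2))/(-55 - 9)) = -4162 - (40 + 32/(-64) - 10/(-64)) = -4162 - (40 + 32*(-1/64) - 1/64*(-10)) = -4162 - (40 - ½ + 5/32) = -4162 - 1*1269/32 = -4162 - 1269/32 = -134453/32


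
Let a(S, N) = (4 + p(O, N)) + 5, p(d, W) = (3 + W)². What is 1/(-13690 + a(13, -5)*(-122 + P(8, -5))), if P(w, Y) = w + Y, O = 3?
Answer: -1/15237 ≈ -6.5630e-5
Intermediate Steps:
a(S, N) = 9 + (3 + N)² (a(S, N) = (4 + (3 + N)²) + 5 = 9 + (3 + N)²)
P(w, Y) = Y + w
1/(-13690 + a(13, -5)*(-122 + P(8, -5))) = 1/(-13690 + (9 + (3 - 5)²)*(-122 + (-5 + 8))) = 1/(-13690 + (9 + (-2)²)*(-122 + 3)) = 1/(-13690 + (9 + 4)*(-119)) = 1/(-13690 + 13*(-119)) = 1/(-13690 - 1547) = 1/(-15237) = -1/15237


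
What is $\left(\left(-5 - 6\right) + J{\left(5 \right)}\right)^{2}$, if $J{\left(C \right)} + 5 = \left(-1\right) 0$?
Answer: $256$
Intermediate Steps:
$J{\left(C \right)} = -5$ ($J{\left(C \right)} = -5 - 0 = -5 + 0 = -5$)
$\left(\left(-5 - 6\right) + J{\left(5 \right)}\right)^{2} = \left(\left(-5 - 6\right) - 5\right)^{2} = \left(-11 - 5\right)^{2} = \left(-16\right)^{2} = 256$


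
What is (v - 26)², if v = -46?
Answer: 5184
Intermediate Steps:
(v - 26)² = (-46 - 26)² = (-72)² = 5184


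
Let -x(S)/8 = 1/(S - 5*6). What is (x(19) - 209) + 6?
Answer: -2225/11 ≈ -202.27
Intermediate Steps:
x(S) = -8/(-30 + S) (x(S) = -8/(S - 5*6) = -8/(S - 30) = -8/(-30 + S))
(x(19) - 209) + 6 = (-8/(-30 + 19) - 209) + 6 = (-8/(-11) - 209) + 6 = (-8*(-1/11) - 209) + 6 = (8/11 - 209) + 6 = -2291/11 + 6 = -2225/11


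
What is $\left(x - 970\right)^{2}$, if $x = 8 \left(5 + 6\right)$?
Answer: $777924$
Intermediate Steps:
$x = 88$ ($x = 8 \cdot 11 = 88$)
$\left(x - 970\right)^{2} = \left(88 - 970\right)^{2} = \left(-882\right)^{2} = 777924$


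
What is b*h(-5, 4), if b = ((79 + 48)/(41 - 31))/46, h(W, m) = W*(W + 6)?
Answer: -127/92 ≈ -1.3804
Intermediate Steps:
h(W, m) = W*(6 + W)
b = 127/460 (b = (127/10)*(1/46) = 127/460 ≈ 0.27609)
b*h(-5, 4) = 127*(-5*(6 - 5))/460 = 127*(-5*1)/460 = (127/460)*(-5) = -127/92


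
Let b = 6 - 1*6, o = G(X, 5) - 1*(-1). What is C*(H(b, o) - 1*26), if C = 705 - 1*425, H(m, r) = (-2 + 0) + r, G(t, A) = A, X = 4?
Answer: -6160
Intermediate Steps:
o = 6 (o = 5 - 1*(-1) = 5 + 1 = 6)
b = 0 (b = 6 - 6 = 0)
H(m, r) = -2 + r
C = 280 (C = 705 - 425 = 280)
C*(H(b, o) - 1*26) = 280*((-2 + 6) - 1*26) = 280*(4 - 26) = 280*(-22) = -6160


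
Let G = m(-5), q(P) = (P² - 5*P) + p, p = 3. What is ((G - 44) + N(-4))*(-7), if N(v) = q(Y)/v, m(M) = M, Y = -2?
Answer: 1491/4 ≈ 372.75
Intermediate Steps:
q(P) = 3 + P² - 5*P (q(P) = (P² - 5*P) + 3 = 3 + P² - 5*P)
G = -5
N(v) = 17/v (N(v) = (3 + (-2)² - 5*(-2))/v = (3 + 4 + 10)/v = 17/v)
((G - 44) + N(-4))*(-7) = ((-5 - 44) + 17/(-4))*(-7) = (-49 + 17*(-¼))*(-7) = (-49 - 17/4)*(-7) = -213/4*(-7) = 1491/4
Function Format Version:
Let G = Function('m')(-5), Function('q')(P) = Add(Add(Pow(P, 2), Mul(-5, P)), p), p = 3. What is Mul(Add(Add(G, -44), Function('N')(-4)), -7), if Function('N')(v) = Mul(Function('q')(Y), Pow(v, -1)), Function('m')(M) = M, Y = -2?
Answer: Rational(1491, 4) ≈ 372.75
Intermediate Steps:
Function('q')(P) = Add(3, Pow(P, 2), Mul(-5, P)) (Function('q')(P) = Add(Add(Pow(P, 2), Mul(-5, P)), 3) = Add(3, Pow(P, 2), Mul(-5, P)))
G = -5
Function('N')(v) = Mul(17, Pow(v, -1)) (Function('N')(v) = Mul(Add(3, Pow(-2, 2), Mul(-5, -2)), Pow(v, -1)) = Mul(Add(3, 4, 10), Pow(v, -1)) = Mul(17, Pow(v, -1)))
Mul(Add(Add(G, -44), Function('N')(-4)), -7) = Mul(Add(Add(-5, -44), Mul(17, Pow(-4, -1))), -7) = Mul(Add(-49, Mul(17, Rational(-1, 4))), -7) = Mul(Add(-49, Rational(-17, 4)), -7) = Mul(Rational(-213, 4), -7) = Rational(1491, 4)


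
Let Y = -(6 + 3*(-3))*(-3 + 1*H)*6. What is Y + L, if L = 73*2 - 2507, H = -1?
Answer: -2433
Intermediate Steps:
L = -2361 (L = 146 - 2507 = -2361)
Y = -72 (Y = -(6 + 3*(-3))*(-3 + 1*(-1))*6 = -(6 - 9)*(-3 - 1)*6 = -(-3*(-4))*6 = -12*6 = -1*72 = -72)
Y + L = -72 - 2361 = -2433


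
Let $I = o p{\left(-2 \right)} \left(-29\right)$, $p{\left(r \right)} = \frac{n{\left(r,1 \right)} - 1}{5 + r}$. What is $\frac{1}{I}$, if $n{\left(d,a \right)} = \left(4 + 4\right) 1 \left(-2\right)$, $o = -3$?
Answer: $- \frac{1}{493} \approx -0.0020284$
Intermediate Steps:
$n{\left(d,a \right)} = -16$ ($n{\left(d,a \right)} = 8 \left(-2\right) = -16$)
$p{\left(r \right)} = - \frac{17}{5 + r}$ ($p{\left(r \right)} = \frac{-16 - 1}{5 + r} = - \frac{17}{5 + r}$)
$I = -493$ ($I = - 3 \left(- \frac{17}{5 - 2}\right) \left(-29\right) = - 3 \left(- \frac{17}{3}\right) \left(-29\right) = - 3 \left(\left(-17\right) \frac{1}{3}\right) \left(-29\right) = \left(-3\right) \left(- \frac{17}{3}\right) \left(-29\right) = 17 \left(-29\right) = -493$)
$\frac{1}{I} = \frac{1}{-493} = - \frac{1}{493}$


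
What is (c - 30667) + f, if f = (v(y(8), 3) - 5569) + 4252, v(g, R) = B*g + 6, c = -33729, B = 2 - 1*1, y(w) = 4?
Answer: -65703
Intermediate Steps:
B = 1 (B = 2 - 1 = 1)
v(g, R) = 6 + g (v(g, R) = 1*g + 6 = g + 6 = 6 + g)
f = -1307 (f = ((6 + 4) - 5569) + 4252 = (10 - 5569) + 4252 = -5559 + 4252 = -1307)
(c - 30667) + f = (-33729 - 30667) - 1307 = -64396 - 1307 = -65703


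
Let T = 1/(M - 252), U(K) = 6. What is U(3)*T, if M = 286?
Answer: 3/17 ≈ 0.17647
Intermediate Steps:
T = 1/34 (T = 1/(286 - 252) = 1/34 ≈ 0.029412)
U(3)*T = 6*(1/34) = 3/17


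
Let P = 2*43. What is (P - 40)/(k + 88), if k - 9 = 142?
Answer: 46/239 ≈ 0.19247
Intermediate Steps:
k = 151 (k = 9 + 142 = 151)
P = 86
(P - 40)/(k + 88) = (86 - 40)/(151 + 88) = 46/239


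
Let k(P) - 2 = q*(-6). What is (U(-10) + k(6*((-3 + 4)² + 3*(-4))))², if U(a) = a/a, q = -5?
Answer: 1089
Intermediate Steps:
U(a) = 1
k(P) = 32 (k(P) = 2 - 5*(-6) = 2 + 30 = 32)
(U(-10) + k(6*((-3 + 4)² + 3*(-4))))² = (1 + 32)² = 33² = 1089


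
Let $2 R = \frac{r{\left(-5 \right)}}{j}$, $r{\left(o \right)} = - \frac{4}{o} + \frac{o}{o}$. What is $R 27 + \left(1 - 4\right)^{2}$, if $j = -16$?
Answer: $\frac{1197}{160} \approx 7.4812$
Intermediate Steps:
$r{\left(o \right)} = 1 - \frac{4}{o}$ ($r{\left(o \right)} = - \frac{4}{o} + 1 = 1 - \frac{4}{o}$)
$R = - \frac{9}{160}$ ($R = \frac{\frac{-4 - 5}{-5} \frac{1}{-16}}{2} = \frac{\left(- \frac{1}{5}\right) \left(-9\right) \left(- \frac{1}{16}\right)}{2} = \frac{\frac{9}{5} \left(- \frac{1}{16}\right)}{2} = \frac{1}{2} \left(- \frac{9}{80}\right) = - \frac{9}{160} \approx -0.05625$)
$R 27 + \left(1 - 4\right)^{2} = \left(- \frac{9}{160}\right) 27 + \left(1 - 4\right)^{2} = - \frac{243}{160} + \left(-3\right)^{2} = - \frac{243}{160} + 9 = \frac{1197}{160}$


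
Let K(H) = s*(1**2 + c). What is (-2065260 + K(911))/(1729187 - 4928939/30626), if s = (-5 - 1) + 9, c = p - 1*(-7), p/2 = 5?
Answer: -63248998956/52953152123 ≈ -1.1944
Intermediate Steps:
p = 10 (p = 2*5 = 10)
c = 17 (c = 10 - 1*(-7) = 10 + 7 = 17)
s = 3 (s = -6 + 9 = 3)
K(H) = 54 (K(H) = 3*(1**2 + 17) = 3*(1 + 17) = 3*18 = 54)
(-2065260 + K(911))/(1729187 - 4928939/30626) = (-2065260 + 54)/(1729187 - 4928939/30626) = -2065206/(1729187 - 4928939*1/30626) = -2065206/(1729187 - 4928939/30626) = -2065206/52953152123/30626 = -2065206*30626/52953152123 = -63248998956/52953152123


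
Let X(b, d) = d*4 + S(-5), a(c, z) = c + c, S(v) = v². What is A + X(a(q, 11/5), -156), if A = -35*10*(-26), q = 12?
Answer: 8501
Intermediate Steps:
A = 9100 (A = -350*(-26) = 9100)
a(c, z) = 2*c
X(b, d) = 25 + 4*d (X(b, d) = d*4 + (-5)² = 4*d + 25 = 25 + 4*d)
A + X(a(q, 11/5), -156) = 9100 + (25 + 4*(-156)) = 9100 + (25 - 624) = 9100 - 599 = 8501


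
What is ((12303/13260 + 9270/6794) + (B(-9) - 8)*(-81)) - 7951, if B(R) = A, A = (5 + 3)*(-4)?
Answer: -70700022343/15014740 ≈ -4708.7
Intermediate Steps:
A = -32 (A = 8*(-4) = -32)
B(R) = -32
((12303/13260 + 9270/6794) + (B(-9) - 8)*(-81)) - 7951 = ((12303/13260 + 9270/6794) + (-32 - 8)*(-81)) - 7951 = ((12303*(1/13260) + 9270*(1/6794)) - 40*(-81)) - 7951 = ((4101/4420 + 4635/3397) + 3240) - 7951 = (34417797/15014740 + 3240) - 7951 = 48682175397/15014740 - 7951 = -70700022343/15014740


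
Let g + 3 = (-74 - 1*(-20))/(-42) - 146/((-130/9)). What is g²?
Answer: 14584761/207025 ≈ 70.449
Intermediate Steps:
g = 3819/455 (g = -3 + ((-74 - 1*(-20))/(-42) - 146/((-130/9))) = -3 + ((-74 + 20)*(-1/42) - 146/((-130*⅑))) = -3 + (-54*(-1/42) - 146/(-130/9)) = -3 + (9/7 - 146*(-9/130)) = -3 + (9/7 + 657/65) = -3 + 5184/455 = 3819/455 ≈ 8.3934)
g² = (3819/455)² = 14584761/207025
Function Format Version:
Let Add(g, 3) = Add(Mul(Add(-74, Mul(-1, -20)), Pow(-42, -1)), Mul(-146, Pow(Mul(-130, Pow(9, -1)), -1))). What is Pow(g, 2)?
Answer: Rational(14584761, 207025) ≈ 70.449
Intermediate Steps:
g = Rational(3819, 455) (g = Add(-3, Add(Mul(Add(-74, Mul(-1, -20)), Pow(-42, -1)), Mul(-146, Pow(Mul(-130, Pow(9, -1)), -1)))) = Add(-3, Add(Mul(Add(-74, 20), Rational(-1, 42)), Mul(-146, Pow(Mul(-130, Rational(1, 9)), -1)))) = Add(-3, Add(Mul(-54, Rational(-1, 42)), Mul(-146, Pow(Rational(-130, 9), -1)))) = Add(-3, Add(Rational(9, 7), Mul(-146, Rational(-9, 130)))) = Add(-3, Add(Rational(9, 7), Rational(657, 65))) = Add(-3, Rational(5184, 455)) = Rational(3819, 455) ≈ 8.3934)
Pow(g, 2) = Pow(Rational(3819, 455), 2) = Rational(14584761, 207025)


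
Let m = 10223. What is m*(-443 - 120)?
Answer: -5755549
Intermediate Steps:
m*(-443 - 120) = 10223*(-443 - 120) = 10223*(-563) = -5755549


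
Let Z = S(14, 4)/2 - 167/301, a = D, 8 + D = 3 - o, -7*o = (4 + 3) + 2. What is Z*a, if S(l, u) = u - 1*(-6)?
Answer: -34788/2107 ≈ -16.511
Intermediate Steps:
S(l, u) = 6 + u (S(l, u) = u + 6 = 6 + u)
o = -9/7 (o = -((4 + 3) + 2)/7 = -(7 + 2)/7 = -⅐*9 = -9/7 ≈ -1.2857)
D = -26/7 (D = -8 + (3 - 1*(-9/7)) = -8 + (3 + 9/7) = -8 + 30/7 = -26/7 ≈ -3.7143)
a = -26/7 ≈ -3.7143
Z = 1338/301 (Z = (6 + 4)/2 - 167/301 = 10*(½) - 167*1/301 = 5 - 167/301 = 1338/301 ≈ 4.4452)
Z*a = (1338/301)*(-26/7) = -34788/2107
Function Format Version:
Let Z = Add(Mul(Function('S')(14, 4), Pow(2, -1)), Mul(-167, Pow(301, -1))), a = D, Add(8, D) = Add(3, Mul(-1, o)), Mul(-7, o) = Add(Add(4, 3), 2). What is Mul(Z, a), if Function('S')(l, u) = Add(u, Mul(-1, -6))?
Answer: Rational(-34788, 2107) ≈ -16.511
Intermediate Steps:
Function('S')(l, u) = Add(6, u) (Function('S')(l, u) = Add(u, 6) = Add(6, u))
o = Rational(-9, 7) (o = Mul(Rational(-1, 7), Add(Add(4, 3), 2)) = Mul(Rational(-1, 7), Add(7, 2)) = Mul(Rational(-1, 7), 9) = Rational(-9, 7) ≈ -1.2857)
D = Rational(-26, 7) (D = Add(-8, Add(3, Mul(-1, Rational(-9, 7)))) = Add(-8, Add(3, Rational(9, 7))) = Add(-8, Rational(30, 7)) = Rational(-26, 7) ≈ -3.7143)
a = Rational(-26, 7) ≈ -3.7143
Z = Rational(1338, 301) (Z = Add(Mul(Add(6, 4), Pow(2, -1)), Mul(-167, Pow(301, -1))) = Add(Mul(10, Rational(1, 2)), Mul(-167, Rational(1, 301))) = Add(5, Rational(-167, 301)) = Rational(1338, 301) ≈ 4.4452)
Mul(Z, a) = Mul(Rational(1338, 301), Rational(-26, 7)) = Rational(-34788, 2107)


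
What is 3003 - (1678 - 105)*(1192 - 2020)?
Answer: 1305447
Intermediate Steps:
3003 - (1678 - 105)*(1192 - 2020) = 3003 - 1573*(-828) = 3003 - 1*(-1302444) = 3003 + 1302444 = 1305447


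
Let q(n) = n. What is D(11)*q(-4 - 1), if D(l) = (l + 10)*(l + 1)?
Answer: -1260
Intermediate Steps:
D(l) = (1 + l)*(10 + l) (D(l) = (10 + l)*(1 + l) = (1 + l)*(10 + l))
D(11)*q(-4 - 1) = (10 + 11² + 11*11)*(-4 - 1) = (10 + 121 + 121)*(-5) = 252*(-5) = -1260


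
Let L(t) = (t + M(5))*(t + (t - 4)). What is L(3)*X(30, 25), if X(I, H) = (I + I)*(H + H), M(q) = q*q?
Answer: 168000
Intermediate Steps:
M(q) = q²
X(I, H) = 4*H*I (X(I, H) = (2*I)*(2*H) = 4*H*I)
L(t) = (-4 + 2*t)*(25 + t) (L(t) = (t + 5²)*(t + (t - 4)) = (t + 25)*(t + (-4 + t)) = (25 + t)*(-4 + 2*t) = (-4 + 2*t)*(25 + t))
L(3)*X(30, 25) = (-100 + 2*3² + 46*3)*(4*25*30) = (-100 + 2*9 + 138)*3000 = (-100 + 18 + 138)*3000 = 56*3000 = 168000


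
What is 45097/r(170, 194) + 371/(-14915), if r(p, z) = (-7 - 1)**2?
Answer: 672598011/954560 ≈ 704.62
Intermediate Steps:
r(p, z) = 64 (r(p, z) = (-8)**2 = 64)
45097/r(170, 194) + 371/(-14915) = 45097/64 + 371/(-14915) = 45097*(1/64) + 371*(-1/14915) = 45097/64 - 371/14915 = 672598011/954560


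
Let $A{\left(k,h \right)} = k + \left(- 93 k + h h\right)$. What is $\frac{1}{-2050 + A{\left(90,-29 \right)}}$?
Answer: $- \frac{1}{9489} \approx -0.00010539$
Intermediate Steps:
$A{\left(k,h \right)} = h^{2} - 92 k$ ($A{\left(k,h \right)} = k + \left(- 93 k + h^{2}\right) = k + \left(h^{2} - 93 k\right) = h^{2} - 92 k$)
$\frac{1}{-2050 + A{\left(90,-29 \right)}} = \frac{1}{-2050 + \left(\left(-29\right)^{2} - 8280\right)} = \frac{1}{-2050 + \left(841 - 8280\right)} = \frac{1}{-2050 - 7439} = \frac{1}{-9489} = - \frac{1}{9489}$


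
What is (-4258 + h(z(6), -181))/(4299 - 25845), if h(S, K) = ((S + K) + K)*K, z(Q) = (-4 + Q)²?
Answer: -10090/3591 ≈ -2.8098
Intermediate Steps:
h(S, K) = K*(S + 2*K) (h(S, K) = ((K + S) + K)*K = (S + 2*K)*K = K*(S + 2*K))
(-4258 + h(z(6), -181))/(4299 - 25845) = (-4258 - 181*((-4 + 6)² + 2*(-181)))/(4299 - 25845) = (-4258 - 181*(2² - 362))/(-21546) = (-4258 - 181*(4 - 362))*(-1/21546) = (-4258 - 181*(-358))*(-1/21546) = (-4258 + 64798)*(-1/21546) = 60540*(-1/21546) = -10090/3591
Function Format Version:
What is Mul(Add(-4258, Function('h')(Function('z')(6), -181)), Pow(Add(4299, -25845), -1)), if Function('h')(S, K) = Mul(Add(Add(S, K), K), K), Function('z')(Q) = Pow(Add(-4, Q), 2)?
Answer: Rational(-10090, 3591) ≈ -2.8098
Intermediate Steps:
Function('h')(S, K) = Mul(K, Add(S, Mul(2, K))) (Function('h')(S, K) = Mul(Add(Add(K, S), K), K) = Mul(Add(S, Mul(2, K)), K) = Mul(K, Add(S, Mul(2, K))))
Mul(Add(-4258, Function('h')(Function('z')(6), -181)), Pow(Add(4299, -25845), -1)) = Mul(Add(-4258, Mul(-181, Add(Pow(Add(-4, 6), 2), Mul(2, -181)))), Pow(Add(4299, -25845), -1)) = Mul(Add(-4258, Mul(-181, Add(Pow(2, 2), -362))), Pow(-21546, -1)) = Mul(Add(-4258, Mul(-181, Add(4, -362))), Rational(-1, 21546)) = Mul(Add(-4258, Mul(-181, -358)), Rational(-1, 21546)) = Mul(Add(-4258, 64798), Rational(-1, 21546)) = Mul(60540, Rational(-1, 21546)) = Rational(-10090, 3591)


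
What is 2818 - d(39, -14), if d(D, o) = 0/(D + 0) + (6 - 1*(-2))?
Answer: 2810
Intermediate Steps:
d(D, o) = 8 (d(D, o) = 0/D + (6 + 2) = 0 + 8 = 8)
2818 - d(39, -14) = 2818 - 1*8 = 2818 - 8 = 2810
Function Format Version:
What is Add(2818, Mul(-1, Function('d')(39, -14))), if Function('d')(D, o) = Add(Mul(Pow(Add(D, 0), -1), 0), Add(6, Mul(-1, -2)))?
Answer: 2810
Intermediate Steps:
Function('d')(D, o) = 8 (Function('d')(D, o) = Add(Mul(Pow(D, -1), 0), Add(6, 2)) = Add(0, 8) = 8)
Add(2818, Mul(-1, Function('d')(39, -14))) = Add(2818, Mul(-1, 8)) = Add(2818, -8) = 2810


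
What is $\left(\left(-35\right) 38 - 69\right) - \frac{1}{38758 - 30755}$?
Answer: $- \frac{11196198}{8003} \approx -1399.0$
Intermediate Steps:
$\left(\left(-35\right) 38 - 69\right) - \frac{1}{38758 - 30755} = \left(-1330 - 69\right) - \frac{1}{8003} = -1399 - \frac{1}{8003} = - \frac{11196198}{8003}$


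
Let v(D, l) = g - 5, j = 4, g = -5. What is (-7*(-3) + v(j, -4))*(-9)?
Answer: -99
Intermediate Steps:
v(D, l) = -10 (v(D, l) = -5 - 5 = -10)
(-7*(-3) + v(j, -4))*(-9) = (-7*(-3) - 10)*(-9) = (21 - 10)*(-9) = 11*(-9) = -99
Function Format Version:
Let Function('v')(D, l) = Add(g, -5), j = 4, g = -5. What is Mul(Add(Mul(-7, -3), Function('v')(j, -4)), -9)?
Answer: -99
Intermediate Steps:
Function('v')(D, l) = -10 (Function('v')(D, l) = Add(-5, -5) = -10)
Mul(Add(Mul(-7, -3), Function('v')(j, -4)), -9) = Mul(Add(Mul(-7, -3), -10), -9) = Mul(Add(21, -10), -9) = Mul(11, -9) = -99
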